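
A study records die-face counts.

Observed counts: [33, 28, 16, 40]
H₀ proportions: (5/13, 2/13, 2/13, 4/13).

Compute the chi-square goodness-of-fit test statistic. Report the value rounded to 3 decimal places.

n = 117; E_i = n·p_i = [45.00, 18.00, 18.00, 36.00]
χ² = (33−45.00)²/45.00 + (28−18.00)²/18.00 + (16−18.00)²/18.00 + (40−36.00)²/36.00 = 9.4222
df = 3

test statistic = 9.422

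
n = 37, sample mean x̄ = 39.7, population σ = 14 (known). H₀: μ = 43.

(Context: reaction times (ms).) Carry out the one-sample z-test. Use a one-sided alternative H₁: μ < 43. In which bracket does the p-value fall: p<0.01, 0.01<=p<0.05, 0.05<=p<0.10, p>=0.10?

p-value bracket: 0.05<=p<0.10

SE = σ/√n = 14/√37 = 2.3016
z = (x̄−μ₀)/SE = (39.7−43)/2.3016 = -1.4338
p-value (one-sided, H₁ less) = 0.07582
→ bracket: 0.05<=p<0.10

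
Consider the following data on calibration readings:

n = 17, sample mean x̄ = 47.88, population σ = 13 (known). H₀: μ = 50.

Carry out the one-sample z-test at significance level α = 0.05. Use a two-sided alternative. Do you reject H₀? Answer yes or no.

SE = σ/√n = 13/√17 = 3.1530
z = (x̄−μ₀)/SE = (47.88−50)/3.1530 = -0.6724
p-value (two-sided) = 0.50134
At α=0.05: p ≥ α → fail to reject H₀

reject H₀: no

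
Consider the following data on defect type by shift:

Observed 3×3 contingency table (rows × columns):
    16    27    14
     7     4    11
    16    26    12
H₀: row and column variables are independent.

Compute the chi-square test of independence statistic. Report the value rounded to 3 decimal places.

Row totals [57, 22, 54], col totals [39, 57, 37], n=133
χ² = (16−16.71)²/16.71 + (27−24.43)²/24.43 + (14−15.86)²/15.86 + (7−6.45)²/6.45 + (4−9.43)²/9.43 + (11−6.12)²/6.12 + (16−15.83)²/15.83 + (26−23.14)²/23.14 + (12−15.02)²/15.02 = 8.5441
df = 4

test statistic = 8.544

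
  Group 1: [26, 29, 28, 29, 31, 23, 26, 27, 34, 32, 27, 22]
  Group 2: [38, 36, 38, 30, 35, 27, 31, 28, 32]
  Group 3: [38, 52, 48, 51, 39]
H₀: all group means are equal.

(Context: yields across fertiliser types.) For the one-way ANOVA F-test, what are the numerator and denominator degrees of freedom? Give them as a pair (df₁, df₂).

degrees of freedom = [2, 23]

k = 3 groups, N = 26 total
df = (k−1, N−k) = (3−1, 26−3) = (2, 23)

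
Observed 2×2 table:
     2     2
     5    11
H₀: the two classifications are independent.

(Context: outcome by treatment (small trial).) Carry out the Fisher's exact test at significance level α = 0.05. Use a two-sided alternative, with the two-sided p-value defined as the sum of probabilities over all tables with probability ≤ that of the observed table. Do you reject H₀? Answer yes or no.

reject H₀: no

Margins: r₁=4, r₂=16, c₁=7, c₂=13, n=20
p_obs = C(4,2)·C(16,5)/C(20,7); sum pmf over tables with pmf ≤ p_obs
p-value (two-sided) = 0.58679
At α=0.05: p ≥ α → fail to reject H₀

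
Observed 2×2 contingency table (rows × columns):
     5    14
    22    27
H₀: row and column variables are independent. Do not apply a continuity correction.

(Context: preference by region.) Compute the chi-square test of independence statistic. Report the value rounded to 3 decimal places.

test statistic = 1.975

Row totals [19, 49], col totals [27, 41], n=68
χ² = (5−7.54)²/7.54 + (14−11.46)²/11.46 + (22−19.46)²/19.46 + (27−29.54)²/29.54 = 1.9747
df = 1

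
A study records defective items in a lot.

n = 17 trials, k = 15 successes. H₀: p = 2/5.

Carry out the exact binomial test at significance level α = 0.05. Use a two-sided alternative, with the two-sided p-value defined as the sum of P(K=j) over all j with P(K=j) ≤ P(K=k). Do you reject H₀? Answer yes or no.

reject H₀: yes

Exact binomial: n=17, k=15, p₀=2/5=0.4000
P(X=j) = C(n,j)·p₀^j·(1−p₀)^(n−j); p = Σ P(X=j) over j with P(X=j) ≤ P(X=15)
p-value (two-sided) = 0.00006
At α=0.05: p < α → reject H₀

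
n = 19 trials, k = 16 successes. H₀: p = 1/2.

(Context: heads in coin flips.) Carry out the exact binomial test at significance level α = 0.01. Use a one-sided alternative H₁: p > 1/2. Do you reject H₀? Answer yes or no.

reject H₀: yes

Exact binomial: n=19, k=16, p₀=1/2=0.5000
P(X≥16) from Σ C(n,i)·p₀^i·(1−p₀)^(n−i)
p-value (one-sided, H₁ greater) = 0.00221
At α=0.01: p < α → reject H₀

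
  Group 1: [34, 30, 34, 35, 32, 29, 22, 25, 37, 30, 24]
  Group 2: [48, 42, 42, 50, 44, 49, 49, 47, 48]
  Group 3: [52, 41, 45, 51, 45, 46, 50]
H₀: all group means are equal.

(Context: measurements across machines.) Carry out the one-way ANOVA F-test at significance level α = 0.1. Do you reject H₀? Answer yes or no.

reject H₀: yes

Group means [30.18, 46.56, 47.14], grand mean 40.037
SSB = Σnᵢ(x̄ᵢ−x̄)² = 1804.247; SSW = ΣΣ(x−x̄ᵢ)² = 406.716
MSB = 1804.247/2 = 902.1236; MSW = 406.716/24 = 16.9465
F = MSB/MSW = 53.2337
df = (2, 24)
p-value (upper-tail) = 0.00000
At α=0.1: p < α → reject H₀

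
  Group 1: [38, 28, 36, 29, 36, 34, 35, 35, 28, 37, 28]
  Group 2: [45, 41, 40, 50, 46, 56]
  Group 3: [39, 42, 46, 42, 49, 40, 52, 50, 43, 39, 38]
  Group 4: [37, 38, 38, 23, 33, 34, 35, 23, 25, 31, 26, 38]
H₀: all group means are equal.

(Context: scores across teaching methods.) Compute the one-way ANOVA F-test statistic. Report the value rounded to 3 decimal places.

test statistic = 18.485

Group means [33.09, 46.33, 43.64, 31.75], grand mean 37.575
SSB = Σnᵢ(x̄ᵢ−x̄)² = 1492.737; SSW = ΣΣ(x−x̄ᵢ)² = 969.038
MSB = 1492.737/3 = 497.5790; MSW = 969.038/36 = 26.9177
F = MSB/MSW = 18.4852
df = (3, 36)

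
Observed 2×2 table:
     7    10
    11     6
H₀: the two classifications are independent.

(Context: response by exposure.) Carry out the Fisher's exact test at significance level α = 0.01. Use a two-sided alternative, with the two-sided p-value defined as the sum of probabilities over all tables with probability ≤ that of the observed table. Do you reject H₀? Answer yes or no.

Margins: r₁=17, r₂=17, c₁=18, c₂=16, n=34
p_obs = C(17,7)·C(17,11)/C(34,18); sum pmf over tables with pmf ≤ p_obs
p-value (two-sided) = 0.30283
At α=0.01: p ≥ α → fail to reject H₀

reject H₀: no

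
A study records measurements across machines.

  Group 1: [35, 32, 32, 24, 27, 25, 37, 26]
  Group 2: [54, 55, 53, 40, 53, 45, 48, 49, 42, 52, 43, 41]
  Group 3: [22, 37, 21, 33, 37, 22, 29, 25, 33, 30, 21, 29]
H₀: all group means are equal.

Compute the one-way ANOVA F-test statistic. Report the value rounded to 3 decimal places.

test statistic = 44.167

Group means [29.75, 47.92, 28.25], grand mean 36.000
SSB = Σnᵢ(x̄ᵢ−x̄)² = 2737.333; SSW = ΣΣ(x−x̄ᵢ)² = 898.667
MSB = 2737.333/2 = 1368.6667; MSW = 898.667/29 = 30.9885
F = MSB/MSW = 44.1669
df = (2, 29)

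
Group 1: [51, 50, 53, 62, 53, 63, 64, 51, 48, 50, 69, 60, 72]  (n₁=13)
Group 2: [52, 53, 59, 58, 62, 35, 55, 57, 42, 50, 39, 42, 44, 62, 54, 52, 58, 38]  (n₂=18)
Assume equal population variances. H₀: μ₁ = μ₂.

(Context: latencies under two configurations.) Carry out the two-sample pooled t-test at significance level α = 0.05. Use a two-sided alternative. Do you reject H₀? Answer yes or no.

x̄₁=57.385, s₁=8.006, n₁=13
x̄₂=50.667, s₂=8.575, n₂=18
s_p² = [12·8.006² + 17·8.575²]/29 = 69.6233
SE = √(s_p²·(1/13+1/18)) = 3.0370
t = (57.385−50.667)/3.0370 = 2.2120
df = 29
p-value (two-sided) = 0.03500
At α=0.05: p < α → reject H₀

reject H₀: yes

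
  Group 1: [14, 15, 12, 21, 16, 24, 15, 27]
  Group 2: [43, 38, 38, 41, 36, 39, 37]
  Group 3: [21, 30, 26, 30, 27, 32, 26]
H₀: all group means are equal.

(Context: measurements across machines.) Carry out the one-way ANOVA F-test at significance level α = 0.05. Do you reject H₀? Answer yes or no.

Group means [18.00, 38.86, 27.43], grand mean 27.636
SSB = Σnᵢ(x̄ᵢ−x̄)² = 1624.519; SSW = ΣΣ(x−x̄ᵢ)² = 314.571
MSB = 1624.519/2 = 812.2597; MSW = 314.571/19 = 16.5564
F = MSB/MSW = 49.0602
df = (2, 19)
p-value (upper-tail) = 0.00000
At α=0.05: p < α → reject H₀

reject H₀: yes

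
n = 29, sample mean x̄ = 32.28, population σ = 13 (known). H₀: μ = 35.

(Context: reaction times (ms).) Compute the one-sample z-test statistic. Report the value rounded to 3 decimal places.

test statistic = -1.127

SE = σ/√n = 13/√29 = 2.4140
z = (x̄−μ₀)/SE = (32.28−35)/2.4140 = -1.1267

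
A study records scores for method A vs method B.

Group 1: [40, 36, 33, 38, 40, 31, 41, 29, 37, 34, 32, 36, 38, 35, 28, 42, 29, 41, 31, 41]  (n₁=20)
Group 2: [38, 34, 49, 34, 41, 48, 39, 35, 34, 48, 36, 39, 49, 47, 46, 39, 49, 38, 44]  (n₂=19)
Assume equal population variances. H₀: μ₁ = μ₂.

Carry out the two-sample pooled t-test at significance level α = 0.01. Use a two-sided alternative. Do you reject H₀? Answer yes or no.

reject H₀: yes

x̄₁=35.600, s₁=4.535, n₁=20
x̄₂=41.421, s₂=5.748, n₂=19
s_p² = [19·4.535² + 18·5.748²]/37 = 26.6333
SE = √(s_p²·(1/20+1/19)) = 1.6533
t = (35.600−41.421)/1.6533 = -3.5209
df = 37
p-value (two-sided) = 0.00116
At α=0.01: p < α → reject H₀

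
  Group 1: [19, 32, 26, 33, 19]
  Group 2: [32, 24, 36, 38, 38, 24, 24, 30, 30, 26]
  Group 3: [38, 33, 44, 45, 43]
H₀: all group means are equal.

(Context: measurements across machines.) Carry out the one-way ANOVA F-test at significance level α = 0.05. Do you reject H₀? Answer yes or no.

reject H₀: yes

Group means [25.80, 30.20, 40.60], grand mean 31.700
SSB = Σnᵢ(x̄ᵢ−x̄)² = 592.600; SSW = ΣΣ(x−x̄ᵢ)² = 575.600
MSB = 592.600/2 = 296.3000; MSW = 575.600/17 = 33.8588
F = MSB/MSW = 8.7510
df = (2, 17)
p-value (upper-tail) = 0.00244
At α=0.05: p < α → reject H₀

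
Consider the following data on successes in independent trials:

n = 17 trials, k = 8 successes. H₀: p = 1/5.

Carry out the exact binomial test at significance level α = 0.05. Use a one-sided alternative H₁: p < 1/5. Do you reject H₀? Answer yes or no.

Exact binomial: n=17, k=8, p₀=1/5=0.2000
P(X≤8) from Σ C(n,i)·p₀^i·(1−p₀)^(n−i)
p-value (one-sided, H₁ less) = 0.99742
At α=0.05: p ≥ α → fail to reject H₀

reject H₀: no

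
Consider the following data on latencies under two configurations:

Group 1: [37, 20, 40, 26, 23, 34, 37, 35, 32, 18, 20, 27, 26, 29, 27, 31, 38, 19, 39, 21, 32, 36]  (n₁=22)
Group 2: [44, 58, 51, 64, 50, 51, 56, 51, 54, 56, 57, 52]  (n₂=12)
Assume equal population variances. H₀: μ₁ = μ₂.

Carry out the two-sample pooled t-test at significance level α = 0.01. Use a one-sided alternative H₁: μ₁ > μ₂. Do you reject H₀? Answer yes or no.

x̄₁=29.409, s₁=7.129, n₁=22
x̄₂=53.667, s₂=5.033, n₂=12
s_p² = [21·7.129² + 11·5.033²]/32 = 42.0620
SE = √(s_p²·(1/22+1/12)) = 2.3275
t = (29.409−53.667)/2.3275 = -10.4223
df = 32
p-value (one-sided, H₁ greater) = 1.00000
At α=0.01: p ≥ α → fail to reject H₀

reject H₀: no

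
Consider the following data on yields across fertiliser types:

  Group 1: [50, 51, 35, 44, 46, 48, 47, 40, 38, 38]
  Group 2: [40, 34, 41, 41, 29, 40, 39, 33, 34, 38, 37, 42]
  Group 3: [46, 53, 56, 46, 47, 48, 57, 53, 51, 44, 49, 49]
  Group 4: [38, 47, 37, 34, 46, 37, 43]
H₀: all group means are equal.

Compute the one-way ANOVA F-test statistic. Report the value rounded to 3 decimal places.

test statistic = 15.715

Group means [43.70, 37.33, 49.92, 40.29], grand mean 43.073
SSB = Σnᵢ(x̄ᵢ−x̄)² = 1015.669; SSW = ΣΣ(x−x̄ᵢ)² = 797.112
MSB = 1015.669/3 = 338.5562; MSW = 797.112/37 = 21.5436
F = MSB/MSW = 15.7150
df = (3, 37)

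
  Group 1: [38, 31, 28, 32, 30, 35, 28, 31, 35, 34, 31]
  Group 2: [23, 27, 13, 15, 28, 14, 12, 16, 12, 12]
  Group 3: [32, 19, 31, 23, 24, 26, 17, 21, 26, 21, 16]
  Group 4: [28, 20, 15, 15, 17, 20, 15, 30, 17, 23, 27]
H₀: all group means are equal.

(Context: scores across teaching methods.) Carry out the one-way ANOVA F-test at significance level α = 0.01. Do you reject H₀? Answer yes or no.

Group means [32.09, 17.20, 23.27, 20.64], grand mean 23.442
SSB = Σnᵢ(x̄ᵢ−x̄)² = 1299.368; SSW = ΣΣ(x−x̄ᵢ)² = 1041.236
MSB = 1299.368/3 = 433.1228; MSW = 1041.236/39 = 26.6984
F = MSB/MSW = 16.2228
df = (3, 39)
p-value (upper-tail) = 0.00000
At α=0.01: p < α → reject H₀

reject H₀: yes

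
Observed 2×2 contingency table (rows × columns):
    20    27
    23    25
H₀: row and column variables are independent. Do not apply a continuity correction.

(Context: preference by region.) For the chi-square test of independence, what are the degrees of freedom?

degrees of freedom = 1

df = (r−1)(c−1) = (2−1)·(2−1) = 1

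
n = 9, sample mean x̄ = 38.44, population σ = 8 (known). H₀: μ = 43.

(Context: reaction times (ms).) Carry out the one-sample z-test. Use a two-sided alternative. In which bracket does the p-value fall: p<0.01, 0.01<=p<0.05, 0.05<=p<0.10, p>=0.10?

SE = σ/√n = 8/√9 = 2.6667
z = (x̄−μ₀)/SE = (38.44−43)/2.6667 = -1.7100
p-value (two-sided) = 0.08727
→ bracket: 0.05<=p<0.10

p-value bracket: 0.05<=p<0.10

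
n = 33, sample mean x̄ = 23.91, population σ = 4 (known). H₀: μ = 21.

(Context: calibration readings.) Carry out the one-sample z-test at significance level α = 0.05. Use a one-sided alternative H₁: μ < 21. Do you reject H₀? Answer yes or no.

SE = σ/√n = 4/√33 = 0.6963
z = (x̄−μ₀)/SE = (23.91−21)/0.6963 = 4.1792
p-value (one-sided, H₁ less) = 0.99999
At α=0.05: p ≥ α → fail to reject H₀

reject H₀: no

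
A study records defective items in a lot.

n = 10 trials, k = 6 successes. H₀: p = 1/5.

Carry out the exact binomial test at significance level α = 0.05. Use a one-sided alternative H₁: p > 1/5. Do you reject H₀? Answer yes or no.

Exact binomial: n=10, k=6, p₀=1/5=0.2000
P(X≥6) from Σ C(n,i)·p₀^i·(1−p₀)^(n−i)
p-value (one-sided, H₁ greater) = 0.00637
At α=0.05: p < α → reject H₀

reject H₀: yes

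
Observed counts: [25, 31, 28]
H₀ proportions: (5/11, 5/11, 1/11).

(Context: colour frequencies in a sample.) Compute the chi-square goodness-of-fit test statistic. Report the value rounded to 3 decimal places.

n = 84; E_i = n·p_i = [38.18, 38.18, 7.64]
χ² = (25−38.18)²/38.18 + (31−38.18)²/38.18 + (28−7.64)²/7.64 = 60.2048
df = 2

test statistic = 60.205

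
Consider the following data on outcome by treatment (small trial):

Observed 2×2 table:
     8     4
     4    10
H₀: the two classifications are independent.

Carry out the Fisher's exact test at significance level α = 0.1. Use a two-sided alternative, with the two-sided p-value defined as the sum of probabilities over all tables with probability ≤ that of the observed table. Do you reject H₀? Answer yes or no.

reject H₀: no

Margins: r₁=12, r₂=14, c₁=12, c₂=14, n=26
p_obs = C(12,8)·C(14,4)/C(26,12); sum pmf over tables with pmf ≤ p_obs
p-value (two-sided) = 0.11314
At α=0.1: p ≥ α → fail to reject H₀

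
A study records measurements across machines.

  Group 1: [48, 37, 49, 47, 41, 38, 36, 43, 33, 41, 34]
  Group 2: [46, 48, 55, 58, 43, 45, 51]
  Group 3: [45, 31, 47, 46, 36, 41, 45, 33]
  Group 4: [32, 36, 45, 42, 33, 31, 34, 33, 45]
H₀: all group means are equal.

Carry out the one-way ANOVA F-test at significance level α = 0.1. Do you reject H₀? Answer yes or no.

reject H₀: yes

Group means [40.64, 49.43, 40.50, 36.78], grand mean 41.371
SSB = Σnᵢ(x̄ᵢ−x̄)² = 656.356; SSW = ΣΣ(x−x̄ᵢ)² = 1031.815
MSB = 656.356/3 = 218.7854; MSW = 1031.815/31 = 33.2844
F = MSB/MSW = 6.5732
df = (3, 31)
p-value (upper-tail) = 0.00144
At α=0.1: p < α → reject H₀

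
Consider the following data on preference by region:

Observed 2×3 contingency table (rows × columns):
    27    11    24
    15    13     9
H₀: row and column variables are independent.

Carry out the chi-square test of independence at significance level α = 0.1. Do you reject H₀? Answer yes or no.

Row totals [62, 37], col totals [42, 24, 33], n=99
χ² = (27−26.30)²/26.30 + (11−15.03)²/15.03 + (24−20.67)²/20.67 + (15−15.70)²/15.70 + (13−8.97)²/8.97 + (9−12.33)²/12.33 = 4.3796
df = 2
p-value (upper-tail) = 0.11194
At α=0.1: p ≥ α → fail to reject H₀

reject H₀: no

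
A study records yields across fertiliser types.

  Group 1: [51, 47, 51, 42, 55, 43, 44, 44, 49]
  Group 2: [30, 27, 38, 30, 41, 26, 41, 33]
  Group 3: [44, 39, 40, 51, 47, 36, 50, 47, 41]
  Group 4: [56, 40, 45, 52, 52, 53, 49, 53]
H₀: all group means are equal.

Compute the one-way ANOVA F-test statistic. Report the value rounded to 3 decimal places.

Group means [47.33, 33.25, 43.89, 50.00], grand mean 43.735
SSB = Σnᵢ(x̄ᵢ−x̄)² = 1310.229; SSW = ΣΣ(x−x̄ᵢ)² = 818.389
MSB = 1310.229/3 = 436.7429; MSW = 818.389/30 = 27.2796
F = MSB/MSW = 16.0099
df = (3, 30)

test statistic = 16.010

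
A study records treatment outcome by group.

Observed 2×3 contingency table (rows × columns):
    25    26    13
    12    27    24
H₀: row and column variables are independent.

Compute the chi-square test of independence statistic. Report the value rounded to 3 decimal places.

test statistic = 7.849

Row totals [64, 63], col totals [37, 53, 37], n=127
χ² = (25−18.65)²/18.65 + (26−26.71)²/26.71 + (13−18.65)²/18.65 + (12−18.35)²/18.35 + (27−26.29)²/26.29 + (24−18.35)²/18.35 = 7.8493
df = 2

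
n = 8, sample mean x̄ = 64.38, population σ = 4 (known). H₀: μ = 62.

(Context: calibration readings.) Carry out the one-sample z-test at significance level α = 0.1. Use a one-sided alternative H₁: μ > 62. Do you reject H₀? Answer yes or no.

reject H₀: yes

SE = σ/√n = 4/√8 = 1.4142
z = (x̄−μ₀)/SE = (64.38−62)/1.4142 = 1.6829
p-value (one-sided, H₁ greater) = 0.04620
At α=0.1: p < α → reject H₀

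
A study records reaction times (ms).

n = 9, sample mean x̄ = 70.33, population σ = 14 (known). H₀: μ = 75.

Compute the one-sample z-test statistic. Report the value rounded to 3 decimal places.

SE = σ/√n = 14/√9 = 4.6667
z = (x̄−μ₀)/SE = (70.33−75)/4.6667 = -1.0007

test statistic = -1.001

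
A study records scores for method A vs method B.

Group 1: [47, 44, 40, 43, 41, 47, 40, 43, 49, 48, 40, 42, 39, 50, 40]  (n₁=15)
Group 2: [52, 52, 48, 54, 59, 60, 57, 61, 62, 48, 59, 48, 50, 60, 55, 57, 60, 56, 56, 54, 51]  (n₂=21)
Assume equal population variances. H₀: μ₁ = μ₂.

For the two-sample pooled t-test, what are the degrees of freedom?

df = n₁ + n₂ − 2 = 15 + 21 − 2 = 34

degrees of freedom = 34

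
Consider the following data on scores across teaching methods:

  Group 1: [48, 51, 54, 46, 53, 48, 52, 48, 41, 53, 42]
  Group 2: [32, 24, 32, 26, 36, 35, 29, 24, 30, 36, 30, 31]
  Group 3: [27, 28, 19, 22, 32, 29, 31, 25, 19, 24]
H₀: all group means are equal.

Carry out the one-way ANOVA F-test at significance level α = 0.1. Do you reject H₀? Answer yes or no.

Group means [48.73, 30.42, 25.60], grand mean 35.061
SSB = Σnᵢ(x̄ᵢ−x̄)² = 3208.380; SSW = ΣΣ(x−x̄ᵢ)² = 579.498
MSB = 3208.380/2 = 1604.1902; MSW = 579.498/30 = 19.3166
F = MSB/MSW = 83.0472
df = (2, 30)
p-value (upper-tail) = 0.00000
At α=0.1: p < α → reject H₀

reject H₀: yes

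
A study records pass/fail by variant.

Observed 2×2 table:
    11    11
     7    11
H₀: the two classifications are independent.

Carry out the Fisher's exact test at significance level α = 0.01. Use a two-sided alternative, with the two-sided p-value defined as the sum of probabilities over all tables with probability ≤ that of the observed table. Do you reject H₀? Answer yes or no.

reject H₀: no

Margins: r₁=22, r₂=18, c₁=18, c₂=22, n=40
p_obs = C(22,11)·C(18,7)/C(40,18); sum pmf over tables with pmf ≤ p_obs
p-value (two-sided) = 0.53713
At α=0.01: p ≥ α → fail to reject H₀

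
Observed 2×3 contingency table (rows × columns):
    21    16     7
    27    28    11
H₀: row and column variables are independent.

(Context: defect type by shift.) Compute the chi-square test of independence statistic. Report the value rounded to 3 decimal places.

test statistic = 0.533

Row totals [44, 66], col totals [48, 44, 18], n=110
χ² = (21−19.20)²/19.20 + (16−17.60)²/17.60 + (7−7.20)²/7.20 + (27−28.80)²/28.80 + (28−26.40)²/26.40 + (11−10.80)²/10.80 = 0.5329
df = 2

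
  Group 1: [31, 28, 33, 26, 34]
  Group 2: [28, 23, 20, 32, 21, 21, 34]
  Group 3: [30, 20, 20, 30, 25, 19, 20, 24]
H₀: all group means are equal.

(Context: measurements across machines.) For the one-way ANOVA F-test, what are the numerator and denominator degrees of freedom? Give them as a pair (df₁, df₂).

k = 3 groups, N = 20 total
df = (k−1, N−k) = (3−1, 20−3) = (2, 17)

degrees of freedom = [2, 17]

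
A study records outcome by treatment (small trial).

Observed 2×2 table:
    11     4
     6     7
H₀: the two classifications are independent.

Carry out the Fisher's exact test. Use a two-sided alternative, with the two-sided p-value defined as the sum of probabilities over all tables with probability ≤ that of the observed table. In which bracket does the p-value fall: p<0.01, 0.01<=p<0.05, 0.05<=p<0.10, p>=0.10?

Margins: r₁=15, r₂=13, c₁=17, c₂=11, n=28
p_obs = C(15,11)·C(13,6)/C(28,17); sum pmf over tables with pmf ≤ p_obs
p-value (two-sided) = 0.24581
→ bracket: p>=0.10

p-value bracket: p>=0.10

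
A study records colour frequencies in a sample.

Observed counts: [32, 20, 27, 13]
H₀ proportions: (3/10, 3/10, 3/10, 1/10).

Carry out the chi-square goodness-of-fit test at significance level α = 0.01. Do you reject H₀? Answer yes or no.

reject H₀: no

n = 92; E_i = n·p_i = [27.60, 27.60, 27.60, 9.20]
χ² = (32−27.60)²/27.60 + (20−27.60)²/27.60 + (27−27.60)²/27.60 + (13−9.20)²/9.20 = 4.3768
df = 3
p-value (upper-tail) = 0.22355
At α=0.01: p ≥ α → fail to reject H₀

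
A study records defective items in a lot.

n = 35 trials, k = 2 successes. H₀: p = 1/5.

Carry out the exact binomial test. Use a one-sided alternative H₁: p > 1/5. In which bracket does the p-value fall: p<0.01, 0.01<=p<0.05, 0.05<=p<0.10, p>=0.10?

Exact binomial: n=35, k=2, p₀=1/5=0.2000
P(X≥2) from Σ C(n,i)·p₀^i·(1−p₀)^(n−i)
p-value (one-sided, H₁ greater) = 0.99604
→ bracket: p>=0.10

p-value bracket: p>=0.10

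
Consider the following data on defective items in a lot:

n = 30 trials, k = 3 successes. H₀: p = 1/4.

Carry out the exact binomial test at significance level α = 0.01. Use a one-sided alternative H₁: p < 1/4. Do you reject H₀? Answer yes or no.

reject H₀: no

Exact binomial: n=30, k=3, p₀=1/4=0.2500
P(X≤3) from Σ C(n,i)·p₀^i·(1−p₀)^(n−i)
p-value (one-sided, H₁ less) = 0.03745
At α=0.01: p ≥ α → fail to reject H₀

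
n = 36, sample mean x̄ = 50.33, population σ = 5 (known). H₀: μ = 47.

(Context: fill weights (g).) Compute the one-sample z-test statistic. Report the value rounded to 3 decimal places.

test statistic = 3.996

SE = σ/√n = 5/√36 = 0.8333
z = (x̄−μ₀)/SE = (50.33−47)/0.8333 = 3.9960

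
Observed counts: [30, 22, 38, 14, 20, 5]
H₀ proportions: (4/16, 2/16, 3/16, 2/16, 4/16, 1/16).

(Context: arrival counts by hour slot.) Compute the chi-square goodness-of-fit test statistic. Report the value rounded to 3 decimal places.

n = 129; E_i = n·p_i = [32.25, 16.12, 24.19, 16.12, 32.25, 8.06]
χ² = (30−32.25)²/32.25 + (22−16.12)²/16.12 + (38−24.19)²/24.19 + (14−16.12)²/16.12 + (20−32.25)²/32.25 + (5−8.06)²/8.06 = 16.2817
df = 5

test statistic = 16.282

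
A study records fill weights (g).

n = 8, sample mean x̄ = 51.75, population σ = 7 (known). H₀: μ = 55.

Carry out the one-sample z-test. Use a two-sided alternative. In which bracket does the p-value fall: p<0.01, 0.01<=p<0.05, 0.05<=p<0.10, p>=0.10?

SE = σ/√n = 7/√8 = 2.4749
z = (x̄−μ₀)/SE = (51.75−55)/2.4749 = -1.3132
p-value (two-sided) = 0.18912
→ bracket: p>=0.10

p-value bracket: p>=0.10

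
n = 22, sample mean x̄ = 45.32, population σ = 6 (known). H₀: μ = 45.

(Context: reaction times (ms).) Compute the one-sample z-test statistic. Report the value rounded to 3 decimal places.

SE = σ/√n = 6/√22 = 1.2792
z = (x̄−μ₀)/SE = (45.32−45)/1.2792 = 0.2502

test statistic = 0.250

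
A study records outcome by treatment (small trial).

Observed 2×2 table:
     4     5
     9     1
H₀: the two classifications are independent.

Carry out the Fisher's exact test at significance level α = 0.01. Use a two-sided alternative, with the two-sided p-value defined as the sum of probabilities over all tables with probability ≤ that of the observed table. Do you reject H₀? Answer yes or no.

reject H₀: no

Margins: r₁=9, r₂=10, c₁=13, c₂=6, n=19
p_obs = C(9,4)·C(10,9)/C(19,13); sum pmf over tables with pmf ≤ p_obs
p-value (two-sided) = 0.05728
At α=0.01: p ≥ α → fail to reject H₀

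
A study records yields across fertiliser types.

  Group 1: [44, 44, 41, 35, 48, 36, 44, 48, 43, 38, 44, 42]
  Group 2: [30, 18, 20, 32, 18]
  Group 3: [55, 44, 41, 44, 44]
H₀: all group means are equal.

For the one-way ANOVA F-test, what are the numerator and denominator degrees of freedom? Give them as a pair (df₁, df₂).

degrees of freedom = [2, 19]

k = 3 groups, N = 22 total
df = (k−1, N−k) = (3−1, 22−3) = (2, 19)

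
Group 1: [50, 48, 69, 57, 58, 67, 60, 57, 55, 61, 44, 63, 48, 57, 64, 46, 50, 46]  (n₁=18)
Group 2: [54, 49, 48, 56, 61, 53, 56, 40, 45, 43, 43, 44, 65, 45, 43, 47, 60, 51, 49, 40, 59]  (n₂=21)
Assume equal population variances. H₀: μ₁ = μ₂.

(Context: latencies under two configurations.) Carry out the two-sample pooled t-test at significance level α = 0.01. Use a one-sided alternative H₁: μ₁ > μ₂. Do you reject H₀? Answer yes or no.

x̄₁=55.556, s₁=7.641, n₁=18
x̄₂=50.048, s₂=7.324, n₂=21
s_p² = [17·7.641² + 20·7.324²]/37 = 55.8215
SE = √(s_p²·(1/18+1/21)) = 2.3999
t = (55.556−50.048)/2.3999 = 2.2951
df = 37
p-value (one-sided, H₁ greater) = 0.01375
At α=0.01: p ≥ α → fail to reject H₀

reject H₀: no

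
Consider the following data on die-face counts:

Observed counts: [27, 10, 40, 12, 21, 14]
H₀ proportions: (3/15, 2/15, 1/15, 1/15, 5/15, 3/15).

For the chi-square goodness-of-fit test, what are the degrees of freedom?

degrees of freedom = 5

df = k − 1 = 6 − 1 = 5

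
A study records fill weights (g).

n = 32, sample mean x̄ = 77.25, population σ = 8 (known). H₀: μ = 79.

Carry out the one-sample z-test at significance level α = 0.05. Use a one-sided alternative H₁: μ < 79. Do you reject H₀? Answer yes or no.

SE = σ/√n = 8/√32 = 1.4142
z = (x̄−μ₀)/SE = (77.25−79)/1.4142 = -1.2374
p-value (one-sided, H₁ less) = 0.10796
At α=0.05: p ≥ α → fail to reject H₀

reject H₀: no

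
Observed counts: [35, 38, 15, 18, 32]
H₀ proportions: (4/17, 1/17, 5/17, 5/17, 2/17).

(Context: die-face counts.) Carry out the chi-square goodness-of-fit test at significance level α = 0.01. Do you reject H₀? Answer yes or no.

n = 138; E_i = n·p_i = [32.47, 8.12, 40.59, 40.59, 16.24]
χ² = (35−32.47)²/32.47 + (38−8.12)²/8.12 + (15−40.59)²/40.59 + (18−40.59)²/40.59 + (32−16.24)²/16.24 = 154.2091
df = 4
p-value (upper-tail) = 0.00000
At α=0.01: p < α → reject H₀

reject H₀: yes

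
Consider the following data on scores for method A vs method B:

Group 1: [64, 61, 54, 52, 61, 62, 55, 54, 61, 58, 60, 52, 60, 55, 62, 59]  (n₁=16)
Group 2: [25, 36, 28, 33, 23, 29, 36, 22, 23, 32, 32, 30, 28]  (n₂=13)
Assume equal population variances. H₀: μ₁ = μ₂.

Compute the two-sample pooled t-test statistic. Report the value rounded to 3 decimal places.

x̄₁=58.125, s₁=3.879, n₁=16
x̄₂=29.000, s₂=4.761, n₂=13
s_p² = [15·3.879² + 12·4.761²]/27 = 18.4352
SE = √(s_p²·(1/16+1/13)) = 1.6032
t = (58.125−29.000)/1.6032 = 18.1667
df = 27

test statistic = 18.167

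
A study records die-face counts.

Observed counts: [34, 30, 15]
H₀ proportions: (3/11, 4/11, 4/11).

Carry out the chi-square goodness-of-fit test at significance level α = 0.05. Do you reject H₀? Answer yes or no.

n = 79; E_i = n·p_i = [21.55, 28.73, 28.73]
χ² = (34−21.55)²/21.55 + (30−28.73)²/28.73 + (15−28.73)²/28.73 = 13.8154
df = 2
p-value (upper-tail) = 0.00100
At α=0.05: p < α → reject H₀

reject H₀: yes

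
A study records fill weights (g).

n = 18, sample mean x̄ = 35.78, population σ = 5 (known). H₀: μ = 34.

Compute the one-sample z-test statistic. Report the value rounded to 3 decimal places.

test statistic = 1.510

SE = σ/√n = 5/√18 = 1.1785
z = (x̄−μ₀)/SE = (35.78−34)/1.1785 = 1.5104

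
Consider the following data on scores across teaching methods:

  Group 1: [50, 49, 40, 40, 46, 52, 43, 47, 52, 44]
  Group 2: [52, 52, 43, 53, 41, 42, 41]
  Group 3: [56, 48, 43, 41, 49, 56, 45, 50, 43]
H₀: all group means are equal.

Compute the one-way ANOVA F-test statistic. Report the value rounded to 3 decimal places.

Group means [46.30, 46.29, 47.89], grand mean 46.846
SSB = Σnᵢ(x̄ᵢ−x̄)² = 14.967; SSW = ΣΣ(x−x̄ᵢ)² = 618.417
MSB = 14.967/2 = 7.4836; MSW = 618.417/23 = 26.8877
F = MSB/MSW = 0.2783
df = (2, 23)

test statistic = 0.278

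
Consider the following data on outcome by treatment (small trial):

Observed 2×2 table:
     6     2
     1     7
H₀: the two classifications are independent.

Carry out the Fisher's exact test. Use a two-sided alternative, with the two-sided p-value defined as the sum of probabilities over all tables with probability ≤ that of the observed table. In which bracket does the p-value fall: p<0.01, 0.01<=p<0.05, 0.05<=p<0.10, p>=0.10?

p-value bracket: 0.01<=p<0.05

Margins: r₁=8, r₂=8, c₁=7, c₂=9, n=16
p_obs = C(8,6)·C(8,1)/C(16,7); sum pmf over tables with pmf ≤ p_obs
p-value (two-sided) = 0.04056
→ bracket: 0.01<=p<0.05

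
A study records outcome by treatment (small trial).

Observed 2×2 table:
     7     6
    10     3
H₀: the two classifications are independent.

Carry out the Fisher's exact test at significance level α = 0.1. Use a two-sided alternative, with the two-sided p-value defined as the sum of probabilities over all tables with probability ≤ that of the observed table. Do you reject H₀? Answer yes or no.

reject H₀: no

Margins: r₁=13, r₂=13, c₁=17, c₂=9, n=26
p_obs = C(13,7)·C(13,10)/C(26,17); sum pmf over tables with pmf ≤ p_obs
p-value (two-sided) = 0.41098
At α=0.1: p ≥ α → fail to reject H₀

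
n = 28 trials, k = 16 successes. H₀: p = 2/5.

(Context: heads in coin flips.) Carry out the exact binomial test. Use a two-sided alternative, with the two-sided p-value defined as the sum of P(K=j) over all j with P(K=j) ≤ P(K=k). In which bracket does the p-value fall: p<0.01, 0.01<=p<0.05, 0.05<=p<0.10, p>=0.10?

Exact binomial: n=28, k=16, p₀=2/5=0.4000
P(X=j) = C(n,j)·p₀^j·(1−p₀)^(n−j); p = Σ P(X=j) over j with P(X=j) ≤ P(X=16)
p-value (two-sided) = 0.08140
→ bracket: 0.05<=p<0.10

p-value bracket: 0.05<=p<0.10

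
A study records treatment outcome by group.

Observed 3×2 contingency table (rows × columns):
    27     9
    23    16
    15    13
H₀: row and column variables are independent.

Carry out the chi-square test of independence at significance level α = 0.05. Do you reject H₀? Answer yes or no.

Row totals [36, 39, 28], col totals [65, 38], n=103
χ² = (27−22.72)²/22.72 + (9−13.28)²/13.28 + (23−24.61)²/24.61 + (16−14.39)²/14.39 + (15−17.67)²/17.67 + (13−10.33)²/10.33 = 3.5667
df = 2
p-value (upper-tail) = 0.16808
At α=0.05: p ≥ α → fail to reject H₀

reject H₀: no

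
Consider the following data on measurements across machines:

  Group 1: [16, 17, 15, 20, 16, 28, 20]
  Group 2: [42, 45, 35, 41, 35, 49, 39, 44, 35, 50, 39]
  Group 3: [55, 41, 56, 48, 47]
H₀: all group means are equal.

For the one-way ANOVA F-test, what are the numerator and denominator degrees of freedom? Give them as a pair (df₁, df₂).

k = 3 groups, N = 23 total
df = (k−1, N−k) = (3−1, 23−3) = (2, 20)

degrees of freedom = [2, 20]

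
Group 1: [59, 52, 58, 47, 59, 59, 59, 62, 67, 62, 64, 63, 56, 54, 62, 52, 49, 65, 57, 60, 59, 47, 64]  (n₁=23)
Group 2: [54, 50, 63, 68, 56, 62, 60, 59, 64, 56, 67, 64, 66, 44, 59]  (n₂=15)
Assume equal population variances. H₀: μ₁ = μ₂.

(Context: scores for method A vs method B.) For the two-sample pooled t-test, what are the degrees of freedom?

degrees of freedom = 36

df = n₁ + n₂ − 2 = 23 + 15 − 2 = 36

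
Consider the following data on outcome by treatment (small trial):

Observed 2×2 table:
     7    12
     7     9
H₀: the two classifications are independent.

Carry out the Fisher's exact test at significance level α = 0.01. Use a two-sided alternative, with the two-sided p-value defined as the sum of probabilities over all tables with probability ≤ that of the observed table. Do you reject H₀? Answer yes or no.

Margins: r₁=19, r₂=16, c₁=14, c₂=21, n=35
p_obs = C(19,7)·C(16,7)/C(35,14); sum pmf over tables with pmf ≤ p_obs
p-value (two-sided) = 0.73911
At α=0.01: p ≥ α → fail to reject H₀

reject H₀: no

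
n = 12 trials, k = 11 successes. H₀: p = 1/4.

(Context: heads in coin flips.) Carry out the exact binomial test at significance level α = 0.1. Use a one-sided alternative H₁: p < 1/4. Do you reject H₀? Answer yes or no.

Exact binomial: n=12, k=11, p₀=1/4=0.2500
P(X≤11) from Σ C(n,i)·p₀^i·(1−p₀)^(n−i)
p-value (one-sided, H₁ less) = 1.00000
At α=0.1: p ≥ α → fail to reject H₀

reject H₀: no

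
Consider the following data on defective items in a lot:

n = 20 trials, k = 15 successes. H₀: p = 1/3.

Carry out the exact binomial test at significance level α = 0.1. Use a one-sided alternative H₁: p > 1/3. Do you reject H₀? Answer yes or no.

reject H₀: yes

Exact binomial: n=20, k=15, p₀=1/3=0.3333
P(X≥15) from Σ C(n,i)·p₀^i·(1−p₀)^(n−i)
p-value (one-sided, H₁ greater) = 0.00017
At α=0.1: p < α → reject H₀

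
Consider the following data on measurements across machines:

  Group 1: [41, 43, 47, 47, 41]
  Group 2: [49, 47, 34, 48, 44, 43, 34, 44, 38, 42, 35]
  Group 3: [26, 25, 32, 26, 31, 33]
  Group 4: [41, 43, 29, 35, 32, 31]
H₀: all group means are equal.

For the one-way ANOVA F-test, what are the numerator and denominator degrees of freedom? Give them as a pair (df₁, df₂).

degrees of freedom = [3, 24]

k = 4 groups, N = 28 total
df = (k−1, N−k) = (4−1, 28−4) = (3, 24)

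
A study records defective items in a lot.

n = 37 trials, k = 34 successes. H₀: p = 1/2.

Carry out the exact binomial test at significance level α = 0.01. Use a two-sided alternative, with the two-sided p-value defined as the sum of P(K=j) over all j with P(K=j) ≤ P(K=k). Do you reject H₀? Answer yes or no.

reject H₀: yes

Exact binomial: n=37, k=34, p₀=1/2=0.5000
P(X=j) = C(n,j)·p₀^j·(1−p₀)^(n−j); p = Σ P(X=j) over j with P(X=j) ≤ P(X=34)
p-value (two-sided) = 0.00000
At α=0.01: p < α → reject H₀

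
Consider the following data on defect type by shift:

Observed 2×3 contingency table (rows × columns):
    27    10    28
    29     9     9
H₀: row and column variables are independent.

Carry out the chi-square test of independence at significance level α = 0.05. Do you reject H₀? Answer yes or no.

Row totals [65, 47], col totals [56, 19, 37], n=112
χ² = (27−32.50)²/32.50 + (10−11.03)²/11.03 + (28−21.47)²/21.47 + (29−23.50)²/23.50 + (9−7.97)²/7.97 + (9−15.53)²/15.53 = 7.1732
df = 2
p-value (upper-tail) = 0.02769
At α=0.05: p < α → reject H₀

reject H₀: yes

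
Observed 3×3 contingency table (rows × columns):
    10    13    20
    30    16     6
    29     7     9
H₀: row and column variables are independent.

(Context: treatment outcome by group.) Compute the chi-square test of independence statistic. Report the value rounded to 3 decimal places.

test statistic = 23.598

Row totals [43, 52, 45], col totals [69, 36, 35], n=140
χ² = (10−21.19)²/21.19 + (13−11.06)²/11.06 + (20−10.75)²/10.75 + (30−25.63)²/25.63 + (16−13.37)²/13.37 + (6−13.00)²/13.00 + (29−22.18)²/22.18 + (7−11.57)²/11.57 + (9−11.25)²/11.25 = 23.5978
df = 4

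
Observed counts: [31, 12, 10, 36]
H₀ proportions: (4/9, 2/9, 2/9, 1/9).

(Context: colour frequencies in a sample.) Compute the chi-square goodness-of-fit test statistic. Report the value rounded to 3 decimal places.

n = 89; E_i = n·p_i = [39.56, 19.78, 19.78, 9.89]
χ² = (31−39.56)²/39.56 + (12−19.78)²/19.78 + (10−19.78)²/19.78 + (36−9.89)²/9.89 = 78.6882
df = 3

test statistic = 78.688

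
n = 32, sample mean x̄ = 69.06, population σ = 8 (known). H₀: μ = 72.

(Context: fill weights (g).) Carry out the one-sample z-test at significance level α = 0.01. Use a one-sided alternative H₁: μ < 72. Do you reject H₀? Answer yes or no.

reject H₀: no

SE = σ/√n = 8/√32 = 1.4142
z = (x̄−μ₀)/SE = (69.06−72)/1.4142 = -2.0789
p-value (one-sided, H₁ less) = 0.01881
At α=0.01: p ≥ α → fail to reject H₀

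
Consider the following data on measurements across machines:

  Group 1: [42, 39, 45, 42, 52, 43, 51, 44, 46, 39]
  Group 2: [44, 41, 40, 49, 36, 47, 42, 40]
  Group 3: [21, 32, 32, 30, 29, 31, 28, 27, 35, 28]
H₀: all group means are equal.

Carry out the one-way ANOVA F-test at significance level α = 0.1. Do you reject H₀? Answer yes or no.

Group means [44.30, 42.38, 29.30], grand mean 38.393
SSB = Σnᵢ(x̄ᵢ−x̄)² = 1302.604; SSW = ΣΣ(x−x̄ᵢ)² = 426.075
MSB = 1302.604/2 = 651.3018; MSW = 426.075/25 = 17.0430
F = MSB/MSW = 38.2152
df = (2, 25)
p-value (upper-tail) = 0.00000
At α=0.1: p < α → reject H₀

reject H₀: yes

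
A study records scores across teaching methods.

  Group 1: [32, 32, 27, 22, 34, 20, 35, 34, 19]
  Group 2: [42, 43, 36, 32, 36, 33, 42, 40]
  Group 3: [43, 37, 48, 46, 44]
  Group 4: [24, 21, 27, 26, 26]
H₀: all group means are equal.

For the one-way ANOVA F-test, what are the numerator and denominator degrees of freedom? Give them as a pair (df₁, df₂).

k = 4 groups, N = 27 total
df = (k−1, N−k) = (4−1, 27−4) = (3, 23)

degrees of freedom = [3, 23]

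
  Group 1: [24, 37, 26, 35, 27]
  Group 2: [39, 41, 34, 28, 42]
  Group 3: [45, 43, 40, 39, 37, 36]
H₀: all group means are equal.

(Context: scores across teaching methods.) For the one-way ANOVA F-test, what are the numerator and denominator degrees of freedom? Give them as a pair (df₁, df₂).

k = 3 groups, N = 16 total
df = (k−1, N−k) = (3−1, 16−3) = (2, 13)

degrees of freedom = [2, 13]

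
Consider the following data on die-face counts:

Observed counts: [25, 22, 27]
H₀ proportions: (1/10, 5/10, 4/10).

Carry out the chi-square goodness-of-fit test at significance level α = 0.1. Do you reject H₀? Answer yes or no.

n = 74; E_i = n·p_i = [7.40, 37.00, 29.60]
χ² = (25−7.40)²/7.40 + (22−37.00)²/37.00 + (27−29.60)²/29.60 = 48.1689
df = 2
p-value (upper-tail) = 0.00000
At α=0.1: p < α → reject H₀

reject H₀: yes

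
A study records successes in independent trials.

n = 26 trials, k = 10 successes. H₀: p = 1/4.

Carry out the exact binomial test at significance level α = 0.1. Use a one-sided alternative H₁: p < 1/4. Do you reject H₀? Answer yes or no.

Exact binomial: n=26, k=10, p₀=1/4=0.2500
P(X≤10) from Σ C(n,i)·p₀^i·(1−p₀)^(n−i)
p-value (one-sided, H₁ less) = 0.95992
At α=0.1: p ≥ α → fail to reject H₀

reject H₀: no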